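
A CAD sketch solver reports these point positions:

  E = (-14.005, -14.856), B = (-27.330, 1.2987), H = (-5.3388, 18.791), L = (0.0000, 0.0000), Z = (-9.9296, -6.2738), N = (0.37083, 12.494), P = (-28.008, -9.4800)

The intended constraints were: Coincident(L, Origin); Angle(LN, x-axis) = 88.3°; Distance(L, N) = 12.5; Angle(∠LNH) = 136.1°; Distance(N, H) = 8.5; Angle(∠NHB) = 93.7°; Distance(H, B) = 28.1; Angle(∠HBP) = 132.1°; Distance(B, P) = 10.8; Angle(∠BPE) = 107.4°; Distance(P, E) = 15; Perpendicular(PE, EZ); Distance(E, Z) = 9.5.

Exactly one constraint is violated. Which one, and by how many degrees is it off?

Perpendicular(PE, EZ) — off by 4.40°.

L = (0.00, 0.00) ✓; LN at 88.30° ✓; |LN| = 12.50 ✓; ∠LNH = 136.1° ✓; |NH| = 8.500 ✓; ∠NHB = 93.70° ✓; |HB| = 28.10 ✓; ∠HBP = 132.1° ✓; |BP| = 10.80 ✓; ∠BPE = 107.4° ✓; |PE| = 15.00 ✓; ∠(PE, EZ) = 85.60° ✗; |EZ| = 9.501 ✓.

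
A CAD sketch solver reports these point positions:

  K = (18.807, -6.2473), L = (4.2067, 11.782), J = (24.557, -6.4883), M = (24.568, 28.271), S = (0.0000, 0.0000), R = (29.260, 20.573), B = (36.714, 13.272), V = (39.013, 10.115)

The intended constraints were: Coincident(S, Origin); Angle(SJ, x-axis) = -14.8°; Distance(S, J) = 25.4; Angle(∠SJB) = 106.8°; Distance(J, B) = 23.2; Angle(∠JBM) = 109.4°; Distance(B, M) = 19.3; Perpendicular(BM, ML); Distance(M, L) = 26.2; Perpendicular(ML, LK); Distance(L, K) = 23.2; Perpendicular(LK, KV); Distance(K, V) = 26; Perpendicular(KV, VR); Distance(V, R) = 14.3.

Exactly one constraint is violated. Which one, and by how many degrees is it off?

Perpendicular(KV, VR) — off by 4.00°.

S = (0.00, 0.00) ✓; SJ at -14.80° ✓; |SJ| = 25.40 ✓; ∠SJB = 106.8° ✓; |JB| = 23.20 ✓; ∠JBM = 109.4° ✓; |BM| = 19.30 ✓; ∠(BM, ML) = 90.00° ✓; |ML| = 26.20 ✓; ∠(ML, LK) = 90.00° ✓; |LK| = 23.20 ✓; ∠(LK, KV) = 90.00° ✓; |KV| = 26.00 ✓; ∠(KV, VR) = 94.00° ✗; |VR| = 14.30 ✓.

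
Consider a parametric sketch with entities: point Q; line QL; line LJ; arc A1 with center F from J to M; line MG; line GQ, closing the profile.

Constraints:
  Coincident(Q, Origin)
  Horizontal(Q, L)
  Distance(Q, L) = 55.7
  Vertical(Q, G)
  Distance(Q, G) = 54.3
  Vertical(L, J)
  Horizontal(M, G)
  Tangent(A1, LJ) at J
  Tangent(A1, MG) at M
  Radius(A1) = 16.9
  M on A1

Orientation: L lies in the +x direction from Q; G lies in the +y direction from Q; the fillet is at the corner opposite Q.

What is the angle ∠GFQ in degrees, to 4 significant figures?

67.48°

Q is at the origin; QL is horizontal with |QL| = 55.7 and L on the +x side, so L = (55.70, 0.000). Q and G share the same x with |QG| = 54.3 and G on the +y side, so G = (0.000, 54.30). The virtual corner opposite Q is at (55.70, 54.30). Tangency of A1 to LJ means the radius FJ is perpendicular to LJ and A1 meets MG tangentially, so FM is at right angles to MG, with radius 16.9, so the center F sits 16.9 in from both sides at F = (38.80, 37.40). Then cos ∠GFQ = FG·FQ / (|FG||FQ|), giving 67.48°.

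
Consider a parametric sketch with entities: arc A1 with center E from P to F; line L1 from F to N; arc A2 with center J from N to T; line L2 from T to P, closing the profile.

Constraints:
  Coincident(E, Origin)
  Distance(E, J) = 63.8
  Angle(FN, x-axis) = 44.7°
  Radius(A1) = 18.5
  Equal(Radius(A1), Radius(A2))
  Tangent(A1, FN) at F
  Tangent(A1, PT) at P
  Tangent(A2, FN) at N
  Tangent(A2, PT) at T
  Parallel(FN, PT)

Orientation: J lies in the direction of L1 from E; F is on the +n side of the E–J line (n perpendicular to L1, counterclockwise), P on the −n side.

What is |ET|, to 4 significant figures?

66.43

The slot axis is L1's direction at 44.7°, so u = (cos 44.7°, sin 44.7°) = (0.7108, 0.7034) and n = (−sin 44.7°, cos 44.7°) = (-0.7034, 0.7108). E is at the origin and J lies 63.8 along u from E, so J = 63.8·u = (45.35, 44.88). Tangency of A1 to both parallel lines with radius 18.5 puts F and P at E ± 18.5·n: F = (-13.01, 13.15), P = (13.01, -13.15). Equal radii place N and T the same way about J: N = J + 18.5·n = (32.34, 58.03), T = J − 18.5·n = (58.36, 31.73). Then |ET| = |T − E| = 66.43.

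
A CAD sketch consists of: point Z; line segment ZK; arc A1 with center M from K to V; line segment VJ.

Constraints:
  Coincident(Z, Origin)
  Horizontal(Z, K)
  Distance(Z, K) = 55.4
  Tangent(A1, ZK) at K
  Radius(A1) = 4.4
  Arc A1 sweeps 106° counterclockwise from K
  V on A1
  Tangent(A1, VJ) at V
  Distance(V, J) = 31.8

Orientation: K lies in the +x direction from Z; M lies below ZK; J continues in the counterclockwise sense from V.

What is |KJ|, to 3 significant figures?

36.5

Z is at the origin; ZK is horizontal with |ZK| = 55.4 and K on the +x side, so K = (55.4, 0.00). A1 meets ZK tangentially, so MK is at right angles to ZK, so M = K + (0, -4.4) = (55.4, -4.40). On A1, K sits at bearing 90° from M; a 106° counterclockwise sweep puts V at bearing 196°, so V = M + 4.4·(cos 196°, sin 196°) = (51.2, -5.61). A1 meets VJ tangentially, so MV is at right angles to VJ, so VJ runs along (−sin 196°, cos 196°); with |VJ| = 31.8, J = (59.9, -36.2). Then |KJ| = |J − K| = 36.5.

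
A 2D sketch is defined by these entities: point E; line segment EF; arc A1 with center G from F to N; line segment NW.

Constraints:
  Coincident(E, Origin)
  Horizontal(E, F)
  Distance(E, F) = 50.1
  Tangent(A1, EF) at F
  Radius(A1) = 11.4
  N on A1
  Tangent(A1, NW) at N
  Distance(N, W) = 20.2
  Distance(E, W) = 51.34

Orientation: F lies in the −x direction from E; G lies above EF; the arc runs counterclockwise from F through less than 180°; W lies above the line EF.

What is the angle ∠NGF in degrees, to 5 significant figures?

93.471°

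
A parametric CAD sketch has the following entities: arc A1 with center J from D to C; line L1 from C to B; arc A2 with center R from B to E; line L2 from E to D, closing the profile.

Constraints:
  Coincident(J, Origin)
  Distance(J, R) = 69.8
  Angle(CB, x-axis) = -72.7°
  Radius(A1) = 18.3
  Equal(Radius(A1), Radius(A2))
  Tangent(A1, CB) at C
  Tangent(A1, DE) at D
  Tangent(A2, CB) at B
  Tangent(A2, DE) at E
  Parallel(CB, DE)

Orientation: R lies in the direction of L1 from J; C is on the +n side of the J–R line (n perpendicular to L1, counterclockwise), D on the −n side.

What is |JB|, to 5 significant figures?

72.159

Tangency of A1 to both parallel lines with radius 18.3 puts C and D at J ± 18.3·n: C = (17.472, 5.4420), D = (-17.472, -5.4420). Equal radii place B and E the same way about R: B = R + 18.3·n = (38.229, -61.200), E = R − 18.3·n = (3.2846, -72.084). Then |JB| = |B − J| = 72.159.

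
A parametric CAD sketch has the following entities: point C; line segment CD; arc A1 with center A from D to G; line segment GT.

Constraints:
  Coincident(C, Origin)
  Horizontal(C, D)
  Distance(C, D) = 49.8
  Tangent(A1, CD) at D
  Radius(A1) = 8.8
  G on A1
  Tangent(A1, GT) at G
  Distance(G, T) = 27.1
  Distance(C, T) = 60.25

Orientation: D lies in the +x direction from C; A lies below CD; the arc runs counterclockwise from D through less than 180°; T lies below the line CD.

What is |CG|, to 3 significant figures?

42.6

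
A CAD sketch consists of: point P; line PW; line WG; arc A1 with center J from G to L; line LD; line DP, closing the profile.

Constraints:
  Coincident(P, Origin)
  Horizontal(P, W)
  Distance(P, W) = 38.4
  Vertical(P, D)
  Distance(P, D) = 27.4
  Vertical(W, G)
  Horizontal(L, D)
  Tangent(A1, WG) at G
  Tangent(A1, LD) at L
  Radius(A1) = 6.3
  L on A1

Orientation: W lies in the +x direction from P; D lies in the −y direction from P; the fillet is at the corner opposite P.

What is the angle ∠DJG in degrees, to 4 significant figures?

168.9°

The virtual corner opposite P is at (38.40, -27.40). A1 meets WG tangentially, so JG is at right angles to WG and tangency of A1 to LD means the radius JL is perpendicular to LD, with radius 6.3, so the center J sits 6.3 in from both sides at J = (32.10, -21.10). That places the tangent points at G = (38.40, -21.10) on WG and L = (32.10, -27.40) on LD. Then cos ∠DJG = JD·JG / (|JD||JG|), giving 168.9°.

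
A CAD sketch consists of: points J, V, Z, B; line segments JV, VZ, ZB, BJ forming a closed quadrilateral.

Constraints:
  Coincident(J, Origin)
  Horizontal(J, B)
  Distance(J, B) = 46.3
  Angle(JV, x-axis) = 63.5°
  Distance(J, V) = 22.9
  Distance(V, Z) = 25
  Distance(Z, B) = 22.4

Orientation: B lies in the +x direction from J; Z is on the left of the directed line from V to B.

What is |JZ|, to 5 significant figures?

40.215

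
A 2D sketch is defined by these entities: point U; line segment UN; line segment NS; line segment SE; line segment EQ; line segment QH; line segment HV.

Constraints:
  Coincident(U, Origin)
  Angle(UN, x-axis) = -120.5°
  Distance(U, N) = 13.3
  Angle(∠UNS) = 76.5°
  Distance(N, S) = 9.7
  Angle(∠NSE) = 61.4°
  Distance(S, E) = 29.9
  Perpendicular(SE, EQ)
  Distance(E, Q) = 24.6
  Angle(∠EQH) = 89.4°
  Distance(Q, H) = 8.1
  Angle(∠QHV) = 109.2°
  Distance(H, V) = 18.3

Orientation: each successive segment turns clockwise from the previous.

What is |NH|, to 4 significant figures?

23.46

SE ⟂ EQ, so EQ runs at -72.60°; with |EQ| = 24.6, Q = (22.16, -19.25). ∠EQH = 89.4° gives QH at -163.2° from the x-axis; with |QH| = 8.1, H = (14.41, -21.60). Then |NH| = |H − N| = 23.46.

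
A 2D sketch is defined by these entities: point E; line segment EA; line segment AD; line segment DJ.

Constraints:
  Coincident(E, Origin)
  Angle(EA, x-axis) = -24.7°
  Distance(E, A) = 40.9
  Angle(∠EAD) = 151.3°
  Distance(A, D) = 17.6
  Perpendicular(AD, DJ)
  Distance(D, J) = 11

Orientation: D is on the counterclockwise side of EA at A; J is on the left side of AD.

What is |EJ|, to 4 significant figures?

54.17

E is at the origin; EA runs at -24.7° with length 40.9, so A = 40.9·(cos -24.7°, sin -24.7°) = (37.16, -17.09). ∠EAD = 151.3°, so AD runs at -24.7° + (180° − 151.3°) = 4.000° from the x-axis; with |AD| = 17.6, D = A + 17.6·(cos 4.000°, sin 4.000°) = (54.72, -15.86). AD is perpendicular to DJ; with |DJ| = 11.0 on the left of AD, J = D + 11.0·(-0.06976, 0.9976) = (53.95, -4.890). Then |EJ| = |J − E| = 54.17.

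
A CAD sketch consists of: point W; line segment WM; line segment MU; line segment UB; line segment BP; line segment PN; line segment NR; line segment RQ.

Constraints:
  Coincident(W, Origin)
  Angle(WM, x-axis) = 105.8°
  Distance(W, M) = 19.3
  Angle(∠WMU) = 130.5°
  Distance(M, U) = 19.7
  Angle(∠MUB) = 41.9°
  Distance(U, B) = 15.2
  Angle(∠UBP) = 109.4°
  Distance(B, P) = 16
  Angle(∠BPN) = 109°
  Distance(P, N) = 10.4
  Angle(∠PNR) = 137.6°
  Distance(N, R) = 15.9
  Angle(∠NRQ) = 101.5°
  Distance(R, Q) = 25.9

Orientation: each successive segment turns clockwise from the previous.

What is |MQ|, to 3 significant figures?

28.3

W is at the origin; WM runs at 105.8° with length 19.3, so M = (-5.26, 18.6). ∠WMU = 130.5° gives MU at 56.3° from the x-axis; with |MU| = 19.7, U = (5.68, 35.0). ∠MUB = 41.9° gives UB at -81.8° from the x-axis; with |UB| = 15.2, B = (7.84, 19.9). ∠UBP = 109.4° gives BP at -152° from the x-axis; with |BP| = 16.0, P = (-6.34, 12.5). ∠BPN = 109.0° gives PN at 137° from the x-axis; with |PN| = 10.4, N = (-13.9, 19.6). ∠PNR = 137.6° gives NR at 94.2° from the x-axis; with |NR| = 15.9, R = (-15.1, 35.5). ∠NRQ = 101.5° gives RQ at 15.7° from the x-axis; with |RQ| = 25.9, Q = (9.88, 42.5). Then |MQ| = |Q − M| = 28.3.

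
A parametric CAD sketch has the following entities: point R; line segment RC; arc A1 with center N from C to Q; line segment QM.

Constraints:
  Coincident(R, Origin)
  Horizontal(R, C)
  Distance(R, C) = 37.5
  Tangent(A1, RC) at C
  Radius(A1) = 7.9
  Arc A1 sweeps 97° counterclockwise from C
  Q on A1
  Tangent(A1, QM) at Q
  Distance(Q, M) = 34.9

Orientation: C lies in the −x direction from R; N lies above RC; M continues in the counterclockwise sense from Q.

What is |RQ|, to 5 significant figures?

30.955

R is at the origin; RC is horizontal with |RC| = 37.5 and C on the −x side, so C = (-37.500, 0.0000). The tangent condition forces NC to be normal to RC, so N = C + (0, 7.9) = (-37.500, 7.9000). On A1, C sits at bearing -90° from N; a 97° counterclockwise sweep puts Q at bearing 7°, so Q = N + 7.9·(cos 7°, sin 7°) = (-29.659, 8.8628). Then |RQ| = |Q − R| = 30.955.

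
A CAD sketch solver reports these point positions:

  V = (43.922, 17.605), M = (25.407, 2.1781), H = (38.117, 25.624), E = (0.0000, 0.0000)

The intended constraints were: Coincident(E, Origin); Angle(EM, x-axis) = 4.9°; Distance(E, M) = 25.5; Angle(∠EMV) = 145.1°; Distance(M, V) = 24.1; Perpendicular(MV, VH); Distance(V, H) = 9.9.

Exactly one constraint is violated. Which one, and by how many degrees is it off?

Perpendicular(MV, VH) — off by 3.90°.

E = (0.00, 0.00) ✓; EM at 4.900° ✓; |EM| = 25.50 ✓; ∠EMV = 145.1° ✓; |MV| = 24.10 ✓; ∠(MV, VH) = 86.10° ✗; |VH| = 9.900 ✓.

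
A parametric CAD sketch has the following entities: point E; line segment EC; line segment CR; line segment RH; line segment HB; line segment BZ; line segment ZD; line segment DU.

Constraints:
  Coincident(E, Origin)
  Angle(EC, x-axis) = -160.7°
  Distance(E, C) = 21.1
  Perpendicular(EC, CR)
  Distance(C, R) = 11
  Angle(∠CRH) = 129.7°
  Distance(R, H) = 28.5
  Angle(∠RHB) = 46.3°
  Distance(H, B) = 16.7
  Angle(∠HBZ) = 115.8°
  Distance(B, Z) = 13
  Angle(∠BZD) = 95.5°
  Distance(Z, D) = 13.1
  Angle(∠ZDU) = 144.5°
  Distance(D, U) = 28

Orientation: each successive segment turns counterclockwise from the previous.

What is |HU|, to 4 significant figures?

23.49

∠BZD = 95.5° gives ZD at -98.00° from the x-axis; with |ZD| = 13.1, D = (-10.98, -24.36). ∠ZDU = 144.5° gives DU at -62.50° from the x-axis; with |DU| = 28.0, U = (1.947, -49.19). Then |HU| = |U − H| = 23.49.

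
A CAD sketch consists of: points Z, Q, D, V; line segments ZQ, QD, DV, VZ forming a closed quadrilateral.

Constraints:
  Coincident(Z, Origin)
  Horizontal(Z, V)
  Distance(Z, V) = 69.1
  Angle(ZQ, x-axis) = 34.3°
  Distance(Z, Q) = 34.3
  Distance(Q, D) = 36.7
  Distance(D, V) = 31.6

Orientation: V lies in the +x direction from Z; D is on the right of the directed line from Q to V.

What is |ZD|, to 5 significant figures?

43.934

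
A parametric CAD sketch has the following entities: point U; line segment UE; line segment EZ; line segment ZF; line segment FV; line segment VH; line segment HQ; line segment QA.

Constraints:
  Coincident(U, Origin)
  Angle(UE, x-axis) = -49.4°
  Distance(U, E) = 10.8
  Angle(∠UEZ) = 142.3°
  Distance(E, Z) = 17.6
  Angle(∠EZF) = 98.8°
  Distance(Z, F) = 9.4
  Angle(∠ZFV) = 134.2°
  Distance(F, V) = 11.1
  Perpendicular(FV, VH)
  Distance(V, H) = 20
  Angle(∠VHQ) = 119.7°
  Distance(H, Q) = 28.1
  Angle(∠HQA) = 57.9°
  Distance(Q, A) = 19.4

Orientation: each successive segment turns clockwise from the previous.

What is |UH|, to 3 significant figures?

4.95

∠ZFV = 134.2° gives FV at 146° from the x-axis; with |FV| = 11.1, V = (-10.5, -21.5). FV ⟂ VH, so VH runs at 55.9°; with |VH| = 20.0, H = (0.735, -4.90). Then |UH| = |H − U| = 4.95.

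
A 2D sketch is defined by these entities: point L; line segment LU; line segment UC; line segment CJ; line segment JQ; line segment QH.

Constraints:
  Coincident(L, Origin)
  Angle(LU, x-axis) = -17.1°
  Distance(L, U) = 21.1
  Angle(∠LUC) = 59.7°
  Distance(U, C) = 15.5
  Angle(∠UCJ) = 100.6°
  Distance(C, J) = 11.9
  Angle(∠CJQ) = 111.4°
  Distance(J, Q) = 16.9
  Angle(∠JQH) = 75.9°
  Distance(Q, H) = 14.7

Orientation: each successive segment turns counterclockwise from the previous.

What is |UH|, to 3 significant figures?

6.76

L is at the origin; LU runs at -17.1° with length 21.1, so U = (20.2, -6.20). ∠LUC = 59.7° gives UC at 103° from the x-axis; with |UC| = 15.5, C = (16.6, 8.89). ∠UCJ = 100.6° gives CJ at -177° from the x-axis; with |CJ| = 11.9, J = (4.74, 8.35). ∠CJQ = 111.4° gives JQ at -109° from the x-axis; with |JQ| = 16.9, Q = (-0.706, -7.65). ∠JQH = 75.9° gives QH at -4.70° from the x-axis; with |QH| = 14.7, H = (13.9, -8.86). Then |UH| = |H − U| = 6.76.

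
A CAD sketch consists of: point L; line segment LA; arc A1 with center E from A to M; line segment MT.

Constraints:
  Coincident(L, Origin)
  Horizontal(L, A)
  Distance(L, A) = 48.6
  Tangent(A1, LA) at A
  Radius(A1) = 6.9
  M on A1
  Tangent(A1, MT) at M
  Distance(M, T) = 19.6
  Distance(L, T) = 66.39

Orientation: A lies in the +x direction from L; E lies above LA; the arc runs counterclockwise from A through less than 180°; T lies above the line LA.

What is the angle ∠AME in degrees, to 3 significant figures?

56.3°

Checks: ∠(EA, AL) = 90.00° ✓; |EM| = 6.900 ✓; ∠(EM, MT) = 90.00° ✓; |MT| = 19.60 ✓; |LT| = 66.39 ✓.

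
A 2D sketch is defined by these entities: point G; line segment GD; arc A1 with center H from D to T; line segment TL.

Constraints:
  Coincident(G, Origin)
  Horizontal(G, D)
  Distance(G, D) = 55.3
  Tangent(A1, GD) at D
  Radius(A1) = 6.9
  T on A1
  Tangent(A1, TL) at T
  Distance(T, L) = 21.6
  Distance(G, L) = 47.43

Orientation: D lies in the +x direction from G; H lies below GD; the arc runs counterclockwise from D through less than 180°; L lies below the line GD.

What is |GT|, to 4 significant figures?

49.10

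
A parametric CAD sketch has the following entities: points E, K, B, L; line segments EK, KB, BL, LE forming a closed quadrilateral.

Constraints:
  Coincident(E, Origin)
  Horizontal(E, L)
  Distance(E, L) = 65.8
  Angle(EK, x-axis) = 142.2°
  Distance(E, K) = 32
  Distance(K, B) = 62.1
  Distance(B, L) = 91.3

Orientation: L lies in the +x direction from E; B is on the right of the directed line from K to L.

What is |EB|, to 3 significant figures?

44.5

E is at the origin; E and L share the same y with |EL| = 65.8 and L in +x, so L = (65.8, 0). EK runs at 142.2° with |EK| = 32.0, so K = (-25.3, 19.6). B is determined by |KB| = 62.1 and |BL| = 91.3 together: it lies at the intersection of circle(K, 62.1) and circle(L, 91.3). With |KL| = 93.2, the foot of the radical line on KL is 22.5 from K and the perpendicular offset is √(62.1² − 22.5²) = 57.9. Taking the right-of-KL solution: B = (-15.4, -41.7).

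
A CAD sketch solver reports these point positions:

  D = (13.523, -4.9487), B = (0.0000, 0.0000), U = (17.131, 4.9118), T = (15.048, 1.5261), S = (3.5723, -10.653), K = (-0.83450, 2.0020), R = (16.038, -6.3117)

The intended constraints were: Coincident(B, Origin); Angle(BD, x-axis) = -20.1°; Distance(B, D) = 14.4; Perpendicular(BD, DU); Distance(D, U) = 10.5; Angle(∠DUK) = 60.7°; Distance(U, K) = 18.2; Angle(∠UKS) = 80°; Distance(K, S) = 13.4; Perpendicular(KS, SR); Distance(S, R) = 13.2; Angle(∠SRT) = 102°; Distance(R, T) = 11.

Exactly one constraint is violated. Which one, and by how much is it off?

Distance(R, T) = 11 — off by 3.10.

B = (0.00, 0.00) ✓; BD at -20.10° ✓; |BD| = 14.40 ✓; ∠(BD, DU) = 90.00° ✓; |DU| = 10.50 ✓; ∠DUK = 60.70° ✓; |UK| = 18.20 ✓; ∠UKS = 80.00° ✓; |KS| = 13.40 ✓; ∠(KS, SR) = 90.00° ✓; |SR| = 13.20 ✓; ∠SRT = 102.0° ✓; |RT| = 7.900 ✗.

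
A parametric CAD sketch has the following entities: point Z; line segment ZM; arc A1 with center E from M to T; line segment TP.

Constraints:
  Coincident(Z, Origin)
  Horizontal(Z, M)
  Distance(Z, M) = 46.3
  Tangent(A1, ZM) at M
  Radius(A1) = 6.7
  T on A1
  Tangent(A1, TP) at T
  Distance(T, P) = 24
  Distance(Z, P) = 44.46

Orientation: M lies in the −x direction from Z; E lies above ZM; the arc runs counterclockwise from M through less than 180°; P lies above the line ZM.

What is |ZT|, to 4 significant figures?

40.12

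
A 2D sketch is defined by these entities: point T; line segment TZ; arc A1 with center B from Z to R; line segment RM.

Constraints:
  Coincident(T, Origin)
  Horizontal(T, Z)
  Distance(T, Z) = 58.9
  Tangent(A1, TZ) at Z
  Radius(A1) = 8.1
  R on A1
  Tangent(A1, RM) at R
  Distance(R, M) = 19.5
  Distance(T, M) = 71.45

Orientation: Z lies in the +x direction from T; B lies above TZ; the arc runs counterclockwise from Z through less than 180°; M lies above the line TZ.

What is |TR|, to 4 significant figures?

67.54

T is at the origin; TZ is horizontal with |TZ| = 58.9 and Z on the +x side, so Z = (58.90, 0.000). A1 meets TZ tangentially, so BZ is at right angles to TZ, so B = Z + (0, 8.1) = (58.90, 8.100). Since BR ⟂ RM (tangency), |BM| = √(8.1² + 19.5²) = 21.12 regardless of where R sits on A1. So M lies on both circle(T, 71.45) and circle(B, 21.12); the above-TZ intersection is M = (65.70, 28.09). R is the foot of the tangent from M: R = (66.98, 8.634).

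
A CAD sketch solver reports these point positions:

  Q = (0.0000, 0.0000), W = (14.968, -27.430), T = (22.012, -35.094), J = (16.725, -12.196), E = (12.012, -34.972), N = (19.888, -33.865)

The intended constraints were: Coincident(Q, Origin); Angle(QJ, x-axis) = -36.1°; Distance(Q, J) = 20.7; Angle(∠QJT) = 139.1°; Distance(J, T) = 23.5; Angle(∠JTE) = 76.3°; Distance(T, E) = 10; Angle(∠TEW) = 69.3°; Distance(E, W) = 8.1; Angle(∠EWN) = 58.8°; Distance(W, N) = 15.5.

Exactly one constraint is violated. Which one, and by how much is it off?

Distance(W, N) = 15.5 — off by 7.40.

Q = (0.00, 0.00) ✓; QJ at -36.10° ✓; |QJ| = 20.70 ✓; ∠QJT = 139.1° ✓; |JT| = 23.50 ✓; ∠JTE = 76.30° ✓; |TE| = 10.00 ✓; ∠TEW = 69.30° ✓; |EW| = 8.101 ✓; ∠EWN = 58.80° ✓; |WN| = 8.100 ✗.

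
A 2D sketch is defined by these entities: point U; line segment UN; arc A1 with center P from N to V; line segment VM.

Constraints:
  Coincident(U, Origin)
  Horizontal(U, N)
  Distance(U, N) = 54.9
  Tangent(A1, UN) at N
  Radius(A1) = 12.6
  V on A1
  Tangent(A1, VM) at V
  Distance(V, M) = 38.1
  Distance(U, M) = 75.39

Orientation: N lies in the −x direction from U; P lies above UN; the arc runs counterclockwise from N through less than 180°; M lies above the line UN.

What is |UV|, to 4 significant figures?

45.82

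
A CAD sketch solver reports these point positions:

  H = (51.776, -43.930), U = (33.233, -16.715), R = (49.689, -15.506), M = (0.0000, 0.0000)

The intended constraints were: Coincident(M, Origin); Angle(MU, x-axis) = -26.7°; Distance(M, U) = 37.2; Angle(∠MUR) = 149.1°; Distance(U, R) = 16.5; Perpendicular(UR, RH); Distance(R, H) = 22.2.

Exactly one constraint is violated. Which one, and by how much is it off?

Distance(R, H) = 22.2 — off by 6.30.

M = (0.00, 0.00) ✓; MU at -26.70° ✓; |MU| = 37.20 ✓; ∠MUR = 149.1° ✓; |UR| = 16.50 ✓; ∠(UR, RH) = 90.00° ✓; |RH| = 28.50 ✗.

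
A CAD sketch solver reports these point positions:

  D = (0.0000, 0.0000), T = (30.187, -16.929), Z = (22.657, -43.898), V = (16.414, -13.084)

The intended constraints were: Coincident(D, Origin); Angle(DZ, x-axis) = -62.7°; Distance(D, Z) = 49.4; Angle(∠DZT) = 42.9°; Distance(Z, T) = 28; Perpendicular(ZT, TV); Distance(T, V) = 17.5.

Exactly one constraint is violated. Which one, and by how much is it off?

Distance(T, V) = 17.5 — off by 3.20.

D = (0.00, 0.00) ✓; DZ at -62.70° ✓; |DZ| = 49.40 ✓; ∠DZT = 42.90° ✓; |ZT| = 28.00 ✓; ∠(ZT, TV) = 90.00° ✓; |TV| = 14.30 ✗.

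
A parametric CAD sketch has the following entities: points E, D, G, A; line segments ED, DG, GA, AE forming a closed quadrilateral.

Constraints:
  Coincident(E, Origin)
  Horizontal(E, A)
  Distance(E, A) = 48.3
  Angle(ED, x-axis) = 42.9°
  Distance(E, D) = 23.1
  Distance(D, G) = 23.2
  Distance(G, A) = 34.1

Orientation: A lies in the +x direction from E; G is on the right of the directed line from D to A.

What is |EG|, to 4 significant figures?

16.74

E is at the origin; EA is horizontal with |EA| = 48.3 and A in +x, so A = (48.3, 0). ED runs at 42.9° with |ED| = 23.1, so D = (16.92, 15.72). G is determined by |DG| = 23.2 and |GA| = 34.1 together: it lies at the intersection of circle(D, 23.2) and circle(A, 34.1). With |DA| = 35.10, the foot of the radical line on DA is 8.651 from D and the perpendicular offset is √(23.2² − 8.651²) = 21.53. Taking the right-of-DA solution: G = (15.01, -7.397).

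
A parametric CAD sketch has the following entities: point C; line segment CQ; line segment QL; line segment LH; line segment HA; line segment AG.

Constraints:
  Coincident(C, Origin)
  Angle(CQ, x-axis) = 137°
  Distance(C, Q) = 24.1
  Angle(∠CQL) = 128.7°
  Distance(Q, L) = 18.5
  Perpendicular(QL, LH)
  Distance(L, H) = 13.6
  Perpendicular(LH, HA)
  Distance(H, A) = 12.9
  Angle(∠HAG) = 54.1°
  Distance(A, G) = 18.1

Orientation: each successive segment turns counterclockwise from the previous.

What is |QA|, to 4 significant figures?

14.71

QL is perpendicular to LH, so LH runs at -81.70°; with |LH| = 13.6, H = (-33.97, 0.3080). LH is perpendicular to HA, so HA runs at 8.300°; with |HA| = 12.9, A = (-21.20, 2.170). Then |QA| = |A − Q| = 14.71.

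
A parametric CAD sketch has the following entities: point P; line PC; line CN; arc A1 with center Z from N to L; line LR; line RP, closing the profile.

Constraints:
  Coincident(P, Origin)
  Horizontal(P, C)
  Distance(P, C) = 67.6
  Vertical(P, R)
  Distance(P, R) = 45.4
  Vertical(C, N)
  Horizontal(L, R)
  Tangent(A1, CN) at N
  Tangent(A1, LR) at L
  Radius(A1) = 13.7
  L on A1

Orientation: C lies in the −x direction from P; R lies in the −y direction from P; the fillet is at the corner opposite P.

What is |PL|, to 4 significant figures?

70.47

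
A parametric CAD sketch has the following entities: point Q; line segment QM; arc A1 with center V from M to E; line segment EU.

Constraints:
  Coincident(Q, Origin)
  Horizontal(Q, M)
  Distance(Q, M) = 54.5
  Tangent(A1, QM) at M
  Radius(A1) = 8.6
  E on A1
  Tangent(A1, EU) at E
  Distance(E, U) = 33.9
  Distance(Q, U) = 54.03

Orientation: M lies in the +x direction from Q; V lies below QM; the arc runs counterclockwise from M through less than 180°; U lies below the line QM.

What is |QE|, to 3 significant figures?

46.6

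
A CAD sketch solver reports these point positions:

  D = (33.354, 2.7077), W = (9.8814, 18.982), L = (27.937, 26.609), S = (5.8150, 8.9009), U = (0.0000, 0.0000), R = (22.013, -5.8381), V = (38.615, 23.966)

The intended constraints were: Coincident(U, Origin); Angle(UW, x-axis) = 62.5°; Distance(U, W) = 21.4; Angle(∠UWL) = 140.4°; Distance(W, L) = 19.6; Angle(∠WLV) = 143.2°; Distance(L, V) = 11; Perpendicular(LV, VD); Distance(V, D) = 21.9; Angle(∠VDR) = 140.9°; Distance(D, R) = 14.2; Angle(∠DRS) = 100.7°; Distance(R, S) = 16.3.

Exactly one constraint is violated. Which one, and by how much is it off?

Distance(R, S) = 16.3 — off by 5.60.

U = (0.00, 0.00) ✓; UW at 62.50° ✓; |UW| = 21.40 ✓; ∠UWL = 140.4° ✓; |WL| = 19.60 ✓; ∠WLV = 143.2° ✓; |LV| = 11.00 ✓; ∠(LV, VD) = 90.00° ✓; |VD| = 21.90 ✓; ∠VDR = 140.9° ✓; |DR| = 14.20 ✓; ∠DRS = 100.7° ✓; |RS| = 21.90 ✗.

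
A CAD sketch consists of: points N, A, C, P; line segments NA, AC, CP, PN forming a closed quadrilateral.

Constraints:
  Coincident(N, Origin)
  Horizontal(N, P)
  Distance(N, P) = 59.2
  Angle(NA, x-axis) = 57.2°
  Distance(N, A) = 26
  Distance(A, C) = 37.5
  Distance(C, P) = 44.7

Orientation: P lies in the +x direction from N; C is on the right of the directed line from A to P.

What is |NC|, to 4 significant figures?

23.22

Checks: N = (0.00, 0.00) ✓; |AC| = 37.50 ✓; |CP| = 44.70 ✓.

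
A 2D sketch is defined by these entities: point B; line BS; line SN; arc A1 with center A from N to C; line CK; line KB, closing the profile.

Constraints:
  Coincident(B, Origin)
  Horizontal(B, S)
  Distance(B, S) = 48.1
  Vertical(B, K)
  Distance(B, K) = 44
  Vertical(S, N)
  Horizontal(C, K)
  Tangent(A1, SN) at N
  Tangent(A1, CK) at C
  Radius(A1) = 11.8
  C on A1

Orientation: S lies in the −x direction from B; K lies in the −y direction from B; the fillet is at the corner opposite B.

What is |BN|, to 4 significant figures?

57.88

The virtual corner opposite B is at (-48.10, -44.00). A1 meets SN tangentially, so AN is at right angles to SN and tangency of A1 to CK means the radius AC is perpendicular to CK, with radius 11.8, so the center A sits 11.8 in from both sides at A = (-36.30, -32.20). That places the tangent points at N = (-48.10, -32.20) on SN and C = (-36.30, -44.00) on CK. Then |BN| = |N − B| = 57.88.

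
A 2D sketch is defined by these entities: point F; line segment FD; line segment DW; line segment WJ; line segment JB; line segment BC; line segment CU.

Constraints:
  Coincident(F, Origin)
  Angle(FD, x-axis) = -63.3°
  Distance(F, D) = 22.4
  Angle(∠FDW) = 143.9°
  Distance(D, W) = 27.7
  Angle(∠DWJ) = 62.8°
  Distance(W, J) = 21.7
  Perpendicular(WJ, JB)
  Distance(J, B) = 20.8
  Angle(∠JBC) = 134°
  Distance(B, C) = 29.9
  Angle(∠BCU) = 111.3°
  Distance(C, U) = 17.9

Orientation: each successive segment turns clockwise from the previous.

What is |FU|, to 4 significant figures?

48.75

F is at the origin; FD runs at -63.3° with length 22.4, so D = (10.06, -20.01). ∠FDW = 143.9° gives DW at -99.40° from the x-axis; with |DW| = 27.7, W = (5.541, -47.34). ∠DWJ = 62.8° gives WJ at 143.4° from the x-axis; with |WJ| = 21.7, J = (-11.88, -34.40). The perpendicularity gives JB at right angles to WJ, so JB runs at 53.40°; with |JB| = 20.8, B = (0.5210, -17.70). ∠JBC = 134.0° gives BC at 7.400° from the x-axis; with |BC| = 29.9, C = (30.17, -13.85). ∠BCU = 111.3° gives CU at -61.30° from the x-axis; with |CU| = 17.9, U = (38.77, -29.55). Then |FU| = |U − F| = 48.75.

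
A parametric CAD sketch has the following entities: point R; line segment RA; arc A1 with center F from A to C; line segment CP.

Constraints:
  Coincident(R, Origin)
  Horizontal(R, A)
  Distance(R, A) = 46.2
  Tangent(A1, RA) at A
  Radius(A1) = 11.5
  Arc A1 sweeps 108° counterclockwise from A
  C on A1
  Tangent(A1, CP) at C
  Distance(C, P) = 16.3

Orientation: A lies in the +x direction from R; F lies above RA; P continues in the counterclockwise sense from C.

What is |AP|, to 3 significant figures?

31.1

R is at the origin; RA is horizontal with |RA| = 46.2 and A on the +x side, so A = (46.2, 0.00). The tangent condition forces FA to be normal to RA, so F = A + (0, 11.5) = (46.2, 11.5). On A1, A sits at bearing -90° from F; a 108° counterclockwise sweep puts C at bearing 18°, so C = F + 11.5·(cos 18°, sin 18°) = (57.1, 15.1). Since A1 is tangent to CP there, FC ⟂ CP, so CP runs along (−sin 18°, cos 18°); with |CP| = 16.3, P = (52.1, 30.6). Then |AP| = |P − A| = 31.1.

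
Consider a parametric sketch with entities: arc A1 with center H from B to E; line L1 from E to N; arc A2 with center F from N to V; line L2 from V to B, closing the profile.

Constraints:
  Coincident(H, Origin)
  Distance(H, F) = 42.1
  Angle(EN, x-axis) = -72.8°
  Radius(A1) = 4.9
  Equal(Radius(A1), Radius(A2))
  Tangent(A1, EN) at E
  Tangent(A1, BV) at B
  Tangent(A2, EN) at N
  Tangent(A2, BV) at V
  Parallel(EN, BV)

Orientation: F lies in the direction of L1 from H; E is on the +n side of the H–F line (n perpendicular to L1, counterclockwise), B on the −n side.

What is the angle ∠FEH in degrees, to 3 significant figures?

83.4°

H is at the origin and F lies 42.1 along u from H, so F = 42.1·u = (12.4, -40.2). Tangency of A1 to both parallel lines with radius 4.9 puts E and B at H ± 4.9·n: E = (4.68, 1.45), B = (-4.68, -1.45). Then cos ∠FEH = EF·EH / (|EF||EH|), giving 83.4°.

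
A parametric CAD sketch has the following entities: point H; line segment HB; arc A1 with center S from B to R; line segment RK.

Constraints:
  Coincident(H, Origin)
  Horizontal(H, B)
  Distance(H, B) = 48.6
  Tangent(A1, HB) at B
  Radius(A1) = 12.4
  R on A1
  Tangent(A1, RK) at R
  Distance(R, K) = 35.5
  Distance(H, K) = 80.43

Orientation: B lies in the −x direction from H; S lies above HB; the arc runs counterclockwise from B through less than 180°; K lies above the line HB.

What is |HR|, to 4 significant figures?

45.58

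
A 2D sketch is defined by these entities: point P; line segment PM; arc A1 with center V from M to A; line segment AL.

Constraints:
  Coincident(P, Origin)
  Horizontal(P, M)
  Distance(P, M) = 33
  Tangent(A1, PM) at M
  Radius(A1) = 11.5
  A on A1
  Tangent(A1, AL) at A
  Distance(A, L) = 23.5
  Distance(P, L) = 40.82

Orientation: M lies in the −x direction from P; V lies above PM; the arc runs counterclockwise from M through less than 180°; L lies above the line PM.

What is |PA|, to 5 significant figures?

24.321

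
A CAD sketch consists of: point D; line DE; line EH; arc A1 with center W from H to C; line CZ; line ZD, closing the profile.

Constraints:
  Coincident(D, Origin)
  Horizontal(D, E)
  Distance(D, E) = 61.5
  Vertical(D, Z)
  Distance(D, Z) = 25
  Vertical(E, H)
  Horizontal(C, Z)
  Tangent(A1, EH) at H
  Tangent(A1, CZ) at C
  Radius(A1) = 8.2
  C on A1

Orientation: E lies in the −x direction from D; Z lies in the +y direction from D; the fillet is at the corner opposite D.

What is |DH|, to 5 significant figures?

63.753

The virtual corner opposite D is at (-61.500, 25.000). Tangency of A1 to EH means the radius WH is perpendicular to EH and A1 meets CZ tangentially, so WC is at right angles to CZ, with radius 8.2, so the center W sits 8.2 in from both sides at W = (-53.300, 16.800). That places the tangent points at H = (-61.500, 16.800) on EH and C = (-53.300, 25.000) on CZ. Then |DH| = |H − D| = 63.753.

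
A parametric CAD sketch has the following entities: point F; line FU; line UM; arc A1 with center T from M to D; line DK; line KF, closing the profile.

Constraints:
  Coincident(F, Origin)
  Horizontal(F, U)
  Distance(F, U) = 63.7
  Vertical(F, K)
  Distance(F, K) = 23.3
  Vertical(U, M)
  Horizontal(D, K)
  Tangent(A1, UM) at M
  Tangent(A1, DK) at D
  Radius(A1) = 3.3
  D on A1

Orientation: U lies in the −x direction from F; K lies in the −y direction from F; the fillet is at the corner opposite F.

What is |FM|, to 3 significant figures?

66.8

F is at the origin; F and U share the same y with |FU| = 63.7 and U on the −x side, so U = (-63.7, 0.00). FK is vertical with |FK| = 23.3 and K on the −y side, so K = (0.00, -23.3). The virtual corner opposite F is at (-63.7, -23.3). A1 meets UM tangentially, so TM is at right angles to UM and since A1 is tangent to DK there, TD ⟂ DK, with radius 3.3, so the center T sits 3.3 in from both sides at T = (-60.4, -20.0). That places the tangent points at M = (-63.7, -20.0) on UM and D = (-60.4, -23.3) on DK. Then |FM| = |M − F| = 66.8.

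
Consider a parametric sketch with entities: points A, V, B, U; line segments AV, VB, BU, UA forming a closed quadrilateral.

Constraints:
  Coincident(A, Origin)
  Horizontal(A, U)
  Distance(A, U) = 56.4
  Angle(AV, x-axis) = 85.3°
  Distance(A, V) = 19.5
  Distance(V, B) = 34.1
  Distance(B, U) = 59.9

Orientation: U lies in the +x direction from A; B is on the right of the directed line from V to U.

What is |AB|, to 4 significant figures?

14.61

Checks: |VB| = 34.10 ✓; |BU| = 59.90 ✓.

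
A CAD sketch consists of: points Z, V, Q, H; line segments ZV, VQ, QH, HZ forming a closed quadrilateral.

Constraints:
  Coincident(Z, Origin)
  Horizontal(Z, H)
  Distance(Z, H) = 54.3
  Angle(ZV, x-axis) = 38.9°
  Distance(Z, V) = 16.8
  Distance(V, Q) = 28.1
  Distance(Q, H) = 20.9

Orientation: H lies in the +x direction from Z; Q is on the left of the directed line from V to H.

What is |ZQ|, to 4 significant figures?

43.65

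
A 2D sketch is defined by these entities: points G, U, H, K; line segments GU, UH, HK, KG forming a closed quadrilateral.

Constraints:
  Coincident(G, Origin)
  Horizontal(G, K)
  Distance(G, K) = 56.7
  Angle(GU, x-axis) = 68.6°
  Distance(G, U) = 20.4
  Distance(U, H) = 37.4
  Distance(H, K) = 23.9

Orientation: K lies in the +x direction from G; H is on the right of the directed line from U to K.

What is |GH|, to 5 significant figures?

34.758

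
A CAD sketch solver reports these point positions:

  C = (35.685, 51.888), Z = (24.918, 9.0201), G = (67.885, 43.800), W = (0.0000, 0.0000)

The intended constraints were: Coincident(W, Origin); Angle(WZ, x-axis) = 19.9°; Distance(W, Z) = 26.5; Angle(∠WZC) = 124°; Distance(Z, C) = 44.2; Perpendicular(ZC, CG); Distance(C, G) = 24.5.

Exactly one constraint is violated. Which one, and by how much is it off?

Distance(C, G) = 24.5 — off by 8.70.

W = (0.00, 0.00) ✓; WZ at 19.90° ✓; |WZ| = 26.50 ✓; ∠WZC = 124.0° ✓; |ZC| = 44.20 ✓; ∠(ZC, CG) = 90.00° ✓; |CG| = 33.20 ✗.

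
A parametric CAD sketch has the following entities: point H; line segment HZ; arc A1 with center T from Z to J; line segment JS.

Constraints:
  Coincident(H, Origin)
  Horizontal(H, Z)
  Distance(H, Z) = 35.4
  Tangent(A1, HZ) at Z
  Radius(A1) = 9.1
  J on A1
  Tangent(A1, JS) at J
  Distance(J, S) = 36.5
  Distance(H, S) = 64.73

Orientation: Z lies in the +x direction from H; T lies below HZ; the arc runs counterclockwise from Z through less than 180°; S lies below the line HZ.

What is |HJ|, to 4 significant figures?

30.87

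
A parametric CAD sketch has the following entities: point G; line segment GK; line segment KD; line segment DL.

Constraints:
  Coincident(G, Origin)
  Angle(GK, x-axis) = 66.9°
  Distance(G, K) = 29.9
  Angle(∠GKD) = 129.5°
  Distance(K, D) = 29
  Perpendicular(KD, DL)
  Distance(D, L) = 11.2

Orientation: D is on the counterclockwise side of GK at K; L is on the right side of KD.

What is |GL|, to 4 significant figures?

58.99

G is at the origin; GK runs at 66.9° with length 29.9, so K = 29.9·(cos 66.9°, sin 66.9°) = (11.73, 27.50). ∠GKD = 129.5°, so KD runs at 66.9° + (180° − 129.5°) = 117.4° from the x-axis; with |KD| = 29.0, D = K + 29.0·(cos 117.4°, sin 117.4°) = (-1.615, 53.25). KD is perpendicular to DL; with |DL| = 11.2 on the right of KD, L = D + 11.2·(0.8878, 0.4602) = (8.329, 58.40). Then |GL| = |L − G| = 58.99.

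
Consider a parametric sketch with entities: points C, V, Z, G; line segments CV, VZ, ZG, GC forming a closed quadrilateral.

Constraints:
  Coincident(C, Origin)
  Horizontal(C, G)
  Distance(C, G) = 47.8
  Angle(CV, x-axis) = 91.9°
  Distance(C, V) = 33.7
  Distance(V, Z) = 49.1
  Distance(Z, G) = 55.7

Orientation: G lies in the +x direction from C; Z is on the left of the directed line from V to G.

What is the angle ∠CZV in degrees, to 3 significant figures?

25.9°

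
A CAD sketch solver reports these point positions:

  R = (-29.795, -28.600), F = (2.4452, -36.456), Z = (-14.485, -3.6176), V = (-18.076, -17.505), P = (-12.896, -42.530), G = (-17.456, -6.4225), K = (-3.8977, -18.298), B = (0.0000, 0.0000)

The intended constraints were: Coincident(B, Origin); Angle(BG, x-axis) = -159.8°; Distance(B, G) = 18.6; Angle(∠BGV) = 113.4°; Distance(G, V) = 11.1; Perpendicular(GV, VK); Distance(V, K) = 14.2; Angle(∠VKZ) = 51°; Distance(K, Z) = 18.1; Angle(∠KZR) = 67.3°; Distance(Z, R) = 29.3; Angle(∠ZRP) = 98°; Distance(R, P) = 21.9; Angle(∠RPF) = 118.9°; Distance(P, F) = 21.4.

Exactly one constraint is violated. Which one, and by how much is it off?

Distance(P, F) = 21.4 — off by 4.90.

B = (0.00, 0.00) ✓; BG at -159.8° ✓; |BG| = 18.60 ✓; ∠BGV = 113.4° ✓; |GV| = 11.10 ✓; ∠(GV, VK) = 90.00° ✓; |VK| = 14.20 ✓; ∠VKZ = 51.00° ✓; |KZ| = 18.10 ✓; ∠KZR = 67.30° ✓; |ZR| = 29.30 ✓; ∠ZRP = 98.00° ✓; |RP| = 21.90 ✓; ∠RPF = 118.9° ✓; |PF| = 16.50 ✗.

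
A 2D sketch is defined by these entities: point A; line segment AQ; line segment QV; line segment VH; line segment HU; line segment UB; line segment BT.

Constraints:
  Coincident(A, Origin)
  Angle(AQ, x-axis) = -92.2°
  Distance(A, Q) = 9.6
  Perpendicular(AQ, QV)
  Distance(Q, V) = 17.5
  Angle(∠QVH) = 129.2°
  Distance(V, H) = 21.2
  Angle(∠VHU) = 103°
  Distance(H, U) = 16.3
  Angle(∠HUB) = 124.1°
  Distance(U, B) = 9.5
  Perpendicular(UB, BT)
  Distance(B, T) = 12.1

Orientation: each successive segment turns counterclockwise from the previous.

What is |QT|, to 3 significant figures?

20.6

A is at the origin; AQ runs at -92.2° with length 9.6, so Q = (-0.369, -9.59). The perpendicularity gives QV at right angles to AQ, so QV runs at -2.20°; with |QV| = 17.5, V = (17.1, -10.3). ∠QVH = 129.2° gives VH at 48.6° from the x-axis; with |VH| = 21.2, H = (31.1, 5.64). ∠VHU = 103.0° gives HU at 126° from the x-axis; with |HU| = 16.3, U = (21.6, 18.9). ∠HUB = 124.1° gives UB at -178° from the x-axis; with |UB| = 9.5, B = (12.2, 18.6). The perpendicularity gives BT at right angles to UB, so BT runs at -88.5°; with |BT| = 12.1, T = (12.5, 6.55). Then |QT| = |T − Q| = 20.6.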